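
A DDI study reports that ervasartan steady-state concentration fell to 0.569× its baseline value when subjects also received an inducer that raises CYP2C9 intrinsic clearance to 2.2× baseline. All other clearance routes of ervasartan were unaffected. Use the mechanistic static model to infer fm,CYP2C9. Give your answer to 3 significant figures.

0.631

Let fm be the CYP2C9 fraction. New clearance relative to baseline = fm × 2.2 + (1 − fm).
Steady-state concentration ratio = 1 / (new CL fraction), so new CL fraction = 1 / 0.569 = 1.757.
fm × 2.2 + 1 − fm = 1.757  ⇒  fm × (2.2 − 1) = 0.7575  ⇒  fm = 0.631.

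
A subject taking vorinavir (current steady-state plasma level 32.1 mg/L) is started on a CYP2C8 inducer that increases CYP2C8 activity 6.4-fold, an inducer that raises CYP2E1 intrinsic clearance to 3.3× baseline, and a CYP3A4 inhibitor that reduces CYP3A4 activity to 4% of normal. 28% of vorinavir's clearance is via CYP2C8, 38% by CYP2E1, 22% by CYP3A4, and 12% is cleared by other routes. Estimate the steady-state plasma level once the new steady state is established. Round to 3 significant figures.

10.1 mg/L

The CYP2C8 pathway (28% of clearance) increases to 6.4× activity: 0.28 × 6.4 = 1.792.
The CYP2E1 pathway (38% of clearance) rises to 3.3× activity: 0.38 × 3.3 = 1.254.
The CYP3A4 pathway (22% of clearance) is reduced to 0.04× activity: 0.22 × 0.04 = 0.0088.
Non-CYP routes (12%) are unchanged.
Relative clearance = 1.792 + 1.254 + 0.0088 + 0.12 = 3.1748.
Dividing the baseline by the relative clearance: 32.1 / 3.1748 = 10.1 mg/L.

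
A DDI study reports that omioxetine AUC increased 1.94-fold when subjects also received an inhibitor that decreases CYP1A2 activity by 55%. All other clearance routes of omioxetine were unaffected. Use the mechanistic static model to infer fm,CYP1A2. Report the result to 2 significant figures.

CL'/CL = 1 / 1.94 = 0.5155
0.45·fm + (1 − fm) = 0.5155
fm = (0.5155 − 1) / (0.45 − 1) = 0.88

0.88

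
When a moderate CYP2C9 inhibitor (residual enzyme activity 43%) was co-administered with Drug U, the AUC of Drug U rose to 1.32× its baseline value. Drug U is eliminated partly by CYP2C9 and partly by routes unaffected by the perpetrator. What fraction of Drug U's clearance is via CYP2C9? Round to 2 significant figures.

0.43

Let x = fm,CYP2C9. Because AUC ∝ 1/CL, relative clearance fell to 1/1.32 = 0.7576.
Only the CYP2C9 route changed, so 0.7576 = x·0.43 + (1 − x), giving x = 0.43.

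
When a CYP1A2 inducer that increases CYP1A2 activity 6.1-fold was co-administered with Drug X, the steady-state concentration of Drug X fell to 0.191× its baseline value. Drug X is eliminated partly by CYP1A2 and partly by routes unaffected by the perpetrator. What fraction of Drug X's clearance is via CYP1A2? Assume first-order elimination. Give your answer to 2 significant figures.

CL'/CL = 1 / 0.191 = 5.236
6.1·fm + (1 − fm) = 5.236
fm = (5.236 − 1) / (6.1 − 1) = 0.83

0.83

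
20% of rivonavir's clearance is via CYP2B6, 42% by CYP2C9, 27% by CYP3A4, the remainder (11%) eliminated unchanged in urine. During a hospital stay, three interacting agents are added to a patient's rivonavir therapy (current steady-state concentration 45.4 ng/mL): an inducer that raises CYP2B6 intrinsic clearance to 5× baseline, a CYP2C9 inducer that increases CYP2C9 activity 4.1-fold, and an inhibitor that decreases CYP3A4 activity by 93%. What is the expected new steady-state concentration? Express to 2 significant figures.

CYP2B6: 0.2 × 5 = 1
CYP2C9: 0.42 × 4.1 = 1.722
CYP3A4: 0.27 × 0.07 = 0.0189
Other: 0.11 (unchanged)
CL_new/CL_old = 1 + 1.722 + 0.0189 + 0.11 = 2.8509.
Dividing the baseline by the relative clearance: 45.4 / 2.8509 = 16 ng/mL.

16 ng/mL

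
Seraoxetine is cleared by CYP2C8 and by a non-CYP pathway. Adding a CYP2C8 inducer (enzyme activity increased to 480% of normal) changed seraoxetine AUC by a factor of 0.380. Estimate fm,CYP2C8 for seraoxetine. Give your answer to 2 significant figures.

Let fm be the CYP2C8 fraction. New clearance relative to baseline = fm × 4.8 + (1 − fm).
AUC ratio = 1 / (new CL fraction), so new CL fraction = 1 / 0.380 = 2.632.
fm × 4.8 + 1 − fm = 2.632  ⇒  fm × (4.8 − 1) = 1.632  ⇒  fm = 0.43.

0.43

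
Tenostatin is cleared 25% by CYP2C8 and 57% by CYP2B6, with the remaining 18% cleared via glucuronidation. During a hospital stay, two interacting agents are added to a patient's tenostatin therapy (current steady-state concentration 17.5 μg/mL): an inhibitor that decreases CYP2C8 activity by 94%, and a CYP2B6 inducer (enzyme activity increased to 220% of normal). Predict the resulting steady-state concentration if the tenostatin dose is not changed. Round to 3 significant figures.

12.1 μg/mL

The CYP2C8 pathway (25% of clearance) is reduced to 0.06× activity: 0.25 × 0.06 = 0.015.
The CYP2B6 pathway (57% of clearance) increases to 2.2× activity: 0.57 × 2.2 = 1.254.
Non-CYP routes (18%) are unchanged.
CL_new/CL_old = 0.015 + 1.254 + 0.18 = 1.449.
New steady-state concentration = 17.5 / 1.449 = 12.1 μg/mL (concentration scales inversely with clearance).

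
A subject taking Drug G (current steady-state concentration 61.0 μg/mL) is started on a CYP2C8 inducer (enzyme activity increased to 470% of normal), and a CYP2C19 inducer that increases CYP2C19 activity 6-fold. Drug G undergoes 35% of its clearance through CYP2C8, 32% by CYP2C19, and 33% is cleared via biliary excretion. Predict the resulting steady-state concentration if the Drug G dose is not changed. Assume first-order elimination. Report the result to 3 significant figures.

15.7 μg/mL

CYP2C8: 0.35 × 4.7 = 1.645
CYP2C19: 0.32 × 6 = 1.92
Other: 0.33 (unchanged)
CL_new/CL_old = 1.645 + 1.92 + 0.33 = 3.895.
New steady-state concentration = 61.0 / 3.895 = 15.7 μg/mL (concentration scales inversely with clearance).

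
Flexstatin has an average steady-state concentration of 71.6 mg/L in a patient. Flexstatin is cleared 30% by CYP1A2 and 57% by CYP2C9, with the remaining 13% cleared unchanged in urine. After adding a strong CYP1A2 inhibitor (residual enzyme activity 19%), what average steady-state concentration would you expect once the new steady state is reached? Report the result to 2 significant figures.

The CYP1A2 pathway (30% of clearance) falls to 0.19× activity: 0.3 × 0.19 = 0.057.
CYP2C9 (57%) and the residual 13% are unaffected.
CL_new/CL_old = 0.057 + 0.57 + 0.13 = 0.757.
With dosing unchanged, average steady-state concentration scales as 1/CL: 71.6 / 0.757 = 95 mg/L.

95 mg/L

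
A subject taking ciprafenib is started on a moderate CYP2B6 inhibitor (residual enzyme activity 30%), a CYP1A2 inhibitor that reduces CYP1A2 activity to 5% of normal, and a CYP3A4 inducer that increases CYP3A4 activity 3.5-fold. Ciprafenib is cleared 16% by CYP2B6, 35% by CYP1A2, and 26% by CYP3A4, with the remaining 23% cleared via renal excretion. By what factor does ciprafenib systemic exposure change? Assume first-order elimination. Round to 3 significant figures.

The CYP2B6 pathway (16% of clearance) is reduced to 0.3× activity: 0.16 × 0.3 = 0.048.
The CYP1A2 pathway (35% of clearance) is reduced to 0.05× activity: 0.35 × 0.05 = 0.0175.
The CYP3A4 pathway (26% of clearance) is boosted to 3.5× activity: 0.26 × 3.5 = 0.91.
Non-CYP routes (23%) are unchanged.
New clearance relative to baseline: 0.048 + 0.0175 + 0.91 + 0.23 = 1.2055.
Systemic exposure ∝ 1/CL: fold-change = 1 / 1.2055 = 0.830.

0.830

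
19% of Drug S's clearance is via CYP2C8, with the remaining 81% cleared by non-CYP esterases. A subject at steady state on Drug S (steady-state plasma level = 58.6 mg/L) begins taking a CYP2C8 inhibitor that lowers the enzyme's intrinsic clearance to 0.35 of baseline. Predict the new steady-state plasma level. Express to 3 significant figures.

The CYP2C8 pathway (19% of clearance) falls to 0.35× activity: 0.19 × 0.35 = 0.0665.
Non-CYP routes (81%) are unchanged.
CL_new/CL_old = 0.0665 + 0.81 = 0.8765.
New steady-state plasma level = baseline ÷ relative clearance = 58.6 / 0.8765 = 66.9 mg/L.

66.9 mg/L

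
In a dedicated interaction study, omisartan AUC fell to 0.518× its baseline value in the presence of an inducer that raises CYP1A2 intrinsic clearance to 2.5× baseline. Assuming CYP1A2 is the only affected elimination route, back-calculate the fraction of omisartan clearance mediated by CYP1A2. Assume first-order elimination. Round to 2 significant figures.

Call the CYP1A2 fraction fm. After the interaction, CL_new/CL_old = fm × 2.5 + (1 − fm).
AUC ratio = 1 / (new CL fraction), so new CL fraction = 1 / 0.518 = 1.931.
fm × 2.5 + 1 − fm = 1.931  ⇒  fm × (2.5 − 1) = 0.9305  ⇒  fm = 0.62.

0.62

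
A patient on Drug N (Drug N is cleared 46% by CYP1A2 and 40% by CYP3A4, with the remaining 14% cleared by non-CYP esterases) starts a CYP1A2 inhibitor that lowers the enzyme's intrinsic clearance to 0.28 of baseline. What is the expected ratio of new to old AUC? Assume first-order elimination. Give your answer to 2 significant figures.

1.5

The CYP1A2 pathway (46% of clearance) falls to 0.28× activity: 0.46 × 0.28 = 0.1288.
CYP3A4 (40%) and the residual 14% are unaffected.
CL_new/CL_old = 0.1288 + 0.4 + 0.14 = 0.6688.
AUC ratio = CL_old/CL_new = 1 / 0.6688 = 1.5.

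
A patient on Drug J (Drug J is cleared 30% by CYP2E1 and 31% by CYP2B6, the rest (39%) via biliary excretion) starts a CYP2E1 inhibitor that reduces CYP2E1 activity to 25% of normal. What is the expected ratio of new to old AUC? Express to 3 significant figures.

1.29

The CYP2E1 pathway (30% of clearance) is reduced to 0.25× activity: 0.3 × 0.25 = 0.075.
CYP2B6 (31%) and the residual 39% are unaffected.
CL_new/CL_old = 0.075 + 0.31 + 0.39 = 0.775.
AUC ratio = CL_old/CL_new = 1 / 0.775 = 1.29.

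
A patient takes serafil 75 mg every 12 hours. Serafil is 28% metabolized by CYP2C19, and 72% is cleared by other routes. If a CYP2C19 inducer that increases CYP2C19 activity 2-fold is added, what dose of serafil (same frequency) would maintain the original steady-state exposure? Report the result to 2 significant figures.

The CYP2C19 pathway (28% of clearance) increases to 2× activity: 0.28 × 2 = 0.56.
The remaining 72% of clearance is unaffected.
Relative clearance = 0.56 + 0.72 = 1.28.
To maintain the same steady-state level, dose must scale with clearance: new dose = 75 × 1.28 = 96 mg.

96 mg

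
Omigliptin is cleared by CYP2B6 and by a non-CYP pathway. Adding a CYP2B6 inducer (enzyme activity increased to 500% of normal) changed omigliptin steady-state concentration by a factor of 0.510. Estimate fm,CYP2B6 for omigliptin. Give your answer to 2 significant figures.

0.24

CL'/CL = 1 / 0.510 = 1.961
5·fm + (1 − fm) = 1.961
fm = (1.961 − 1) / (5 − 1) = 0.24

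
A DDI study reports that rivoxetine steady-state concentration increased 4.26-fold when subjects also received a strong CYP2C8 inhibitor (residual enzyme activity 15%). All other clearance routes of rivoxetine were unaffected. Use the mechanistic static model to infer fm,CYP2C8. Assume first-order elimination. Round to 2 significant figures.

CL'/CL = 1 / 4.26 = 0.2347
0.15·fm + (1 − fm) = 0.2347
fm = (0.2347 − 1) / (0.15 − 1) = 0.90

0.90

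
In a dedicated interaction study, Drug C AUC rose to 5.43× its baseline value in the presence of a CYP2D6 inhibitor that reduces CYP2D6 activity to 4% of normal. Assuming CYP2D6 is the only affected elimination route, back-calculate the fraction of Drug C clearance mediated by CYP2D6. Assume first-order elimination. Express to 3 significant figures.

Let fm be the CYP2D6 fraction. New clearance relative to baseline = fm × 0.04 + (1 − fm).
AUC ratio = 1 / (new CL fraction), so new CL fraction = 1 / 5.43 = 0.1842.
fm × 0.04 + 1 − fm = 0.1842  ⇒  fm × (0.04 − 1) = −0.8158  ⇒  fm = 0.850.

0.850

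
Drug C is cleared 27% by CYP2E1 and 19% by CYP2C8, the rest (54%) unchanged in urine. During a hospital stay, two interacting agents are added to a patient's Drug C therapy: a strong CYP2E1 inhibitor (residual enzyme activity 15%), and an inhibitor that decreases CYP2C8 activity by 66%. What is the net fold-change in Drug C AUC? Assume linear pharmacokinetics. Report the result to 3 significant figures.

The CYP2E1 pathway (27% of clearance) is reduced to 0.15× activity: 0.27 × 0.15 = 0.0405.
The CYP2C8 pathway (19% of clearance) drops to 0.34× activity: 0.19 × 0.34 = 0.0646.
The remaining 54% of clearance is unaffected.
New clearance relative to baseline: 0.0405 + 0.0646 + 0.54 = 0.6451.
Net AUC ratio = 1 / 0.6451 = 1.55.

1.55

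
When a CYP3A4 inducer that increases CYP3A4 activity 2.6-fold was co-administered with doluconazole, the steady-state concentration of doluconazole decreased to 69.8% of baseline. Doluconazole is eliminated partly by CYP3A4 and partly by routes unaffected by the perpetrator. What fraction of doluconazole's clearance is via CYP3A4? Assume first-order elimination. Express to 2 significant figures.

Let x = fm,CYP3A4. Because steady-state concentration ∝ 1/CL, relative clearance rose to 1/0.698 = 1.433.
Only the CYP3A4 route changed, so 1.433 = x·2.6 + (1 − x), giving x = 0.27.

0.27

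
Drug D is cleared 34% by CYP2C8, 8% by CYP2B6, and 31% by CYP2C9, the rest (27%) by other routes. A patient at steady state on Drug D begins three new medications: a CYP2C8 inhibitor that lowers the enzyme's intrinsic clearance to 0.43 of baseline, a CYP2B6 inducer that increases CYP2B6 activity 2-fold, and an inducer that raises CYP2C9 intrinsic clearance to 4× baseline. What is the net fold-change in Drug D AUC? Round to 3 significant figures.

0.551

The CYP2C8 pathway (34% of clearance) is reduced to 0.43× activity: 0.34 × 0.43 = 0.1462.
The CYP2B6 pathway (8% of clearance) rises to 2× activity: 0.08 × 2 = 0.16.
The CYP2C9 pathway (31% of clearance) is boosted to 4× activity: 0.31 × 4 = 1.24.
The remaining 27% of clearance is unaffected.
Relative clearance = 0.1462 + 0.16 + 1.24 + 0.27 = 1.8162.
AUC ∝ 1/CL: fold-change = 1 / 1.8162 = 0.551.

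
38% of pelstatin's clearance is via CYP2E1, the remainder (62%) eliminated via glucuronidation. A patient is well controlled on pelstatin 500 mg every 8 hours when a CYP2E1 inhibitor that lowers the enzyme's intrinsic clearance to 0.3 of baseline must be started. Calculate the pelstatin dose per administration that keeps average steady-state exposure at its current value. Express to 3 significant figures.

CYP2E1: 0.38 × 0.3 = 0.114
Other: 0.62 (unchanged)
CL_new/CL_old = 0.114 + 0.62 = 0.734.
Css,avg = (dose rate)/CL, so holding Css fixed requires dose ∝ CL: 500 × 0.734 = 367 mg.

367 mg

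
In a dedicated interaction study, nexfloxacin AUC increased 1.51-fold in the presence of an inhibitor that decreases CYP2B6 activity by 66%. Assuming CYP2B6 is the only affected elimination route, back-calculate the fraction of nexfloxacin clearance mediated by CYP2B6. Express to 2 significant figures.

Let fm be the CYP2B6 fraction. New clearance relative to baseline = fm × 0.34 + (1 − fm).
AUC ratio = 1 / (new CL fraction), so new CL fraction = 1 / 1.51 = 0.6623.
fm × 0.34 + 1 − fm = 0.6623  ⇒  fm × (0.34 − 1) = −0.3377  ⇒  fm = 0.51.

0.51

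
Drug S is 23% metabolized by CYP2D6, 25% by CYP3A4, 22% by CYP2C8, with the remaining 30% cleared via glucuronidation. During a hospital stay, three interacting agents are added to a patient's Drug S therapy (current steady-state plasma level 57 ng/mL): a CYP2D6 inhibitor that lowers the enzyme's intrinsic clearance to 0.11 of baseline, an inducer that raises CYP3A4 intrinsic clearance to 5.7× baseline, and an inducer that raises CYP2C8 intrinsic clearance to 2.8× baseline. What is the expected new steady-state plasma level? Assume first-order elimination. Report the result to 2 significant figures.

24 ng/mL

CYP2D6: 0.23 × 0.11 = 0.0253
CYP3A4: 0.25 × 5.7 = 1.425
CYP2C8: 0.22 × 2.8 = 0.616
Other: 0.3 (unchanged)
Relative clearance = 0.0253 + 1.425 + 0.616 + 0.3 = 2.3663.
Dividing the baseline by the relative clearance: 57 / 2.3663 = 24 ng/mL.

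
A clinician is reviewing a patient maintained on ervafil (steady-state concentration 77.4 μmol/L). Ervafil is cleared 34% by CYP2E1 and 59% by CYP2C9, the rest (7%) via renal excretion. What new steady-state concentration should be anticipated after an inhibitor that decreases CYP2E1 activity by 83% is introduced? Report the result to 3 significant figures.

The CYP2E1 pathway (34% of clearance) is reduced to 0.17× activity: 0.34 × 0.17 = 0.0578.
CYP2C9 (59%) and the residual 7% are unaffected.
New clearance relative to baseline: 0.0578 + 0.59 + 0.07 = 0.7178.
New steady-state concentration = baseline ÷ relative clearance = 77.4 / 0.7178 = 108 μmol/L.

108 μmol/L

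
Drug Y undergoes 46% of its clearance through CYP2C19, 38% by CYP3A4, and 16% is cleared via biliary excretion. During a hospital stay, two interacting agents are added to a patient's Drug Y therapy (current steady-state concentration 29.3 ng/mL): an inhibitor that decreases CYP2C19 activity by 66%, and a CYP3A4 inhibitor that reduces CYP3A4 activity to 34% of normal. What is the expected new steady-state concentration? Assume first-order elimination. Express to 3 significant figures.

65.8 ng/mL

The CYP2C19 pathway (46% of clearance) falls to 0.34× activity: 0.46 × 0.34 = 0.1564.
The CYP3A4 pathway (38% of clearance) drops to 0.34× activity: 0.38 × 0.34 = 0.1292.
Non-CYP routes (16%) are unchanged.
New clearance relative to baseline: 0.1564 + 0.1292 + 0.16 = 0.4456.
Steady-state concentration ∝ 1/CL: new value = 29.3 / 0.4456 = 65.8 ng/mL.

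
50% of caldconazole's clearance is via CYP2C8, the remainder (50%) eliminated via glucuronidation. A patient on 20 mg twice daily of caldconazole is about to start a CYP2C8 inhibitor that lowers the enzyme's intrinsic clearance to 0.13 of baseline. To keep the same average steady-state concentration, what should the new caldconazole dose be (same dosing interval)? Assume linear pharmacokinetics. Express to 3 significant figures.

11.3 mg

CYP2C8: 0.5 × 0.13 = 0.065
Other: 0.5 (unchanged)
New clearance relative to baseline: 0.065 + 0.5 = 0.565.
Exposure is unchanged when dose changes in proportion to clearance. New dose = 20 mg × 0.565 = 11.3 mg.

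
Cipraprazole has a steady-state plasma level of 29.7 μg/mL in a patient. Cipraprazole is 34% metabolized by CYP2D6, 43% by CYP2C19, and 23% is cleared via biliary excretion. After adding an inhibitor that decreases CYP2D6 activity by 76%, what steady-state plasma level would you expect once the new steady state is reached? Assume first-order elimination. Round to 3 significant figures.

The CYP2D6 pathway (34% of clearance) drops to 0.24× activity: 0.34 × 0.24 = 0.0816.
CYP2C19 (43%) and the residual 23% are unaffected.
New clearance relative to baseline: 0.0816 + 0.43 + 0.23 = 0.7416.
New steady-state plasma level = baseline ÷ relative clearance = 29.7 / 0.7416 = 40.0 μg/mL.

40.0 μg/mL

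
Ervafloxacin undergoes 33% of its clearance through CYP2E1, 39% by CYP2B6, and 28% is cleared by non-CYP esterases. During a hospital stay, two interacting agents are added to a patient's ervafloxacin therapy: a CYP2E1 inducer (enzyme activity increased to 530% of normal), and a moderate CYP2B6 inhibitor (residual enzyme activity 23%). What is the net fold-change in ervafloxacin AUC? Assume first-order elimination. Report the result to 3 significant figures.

The CYP2E1 pathway (33% of clearance) rises to 5.3× activity: 0.33 × 5.3 = 1.749.
The CYP2B6 pathway (39% of clearance) drops to 0.23× activity: 0.39 × 0.23 = 0.0897.
The remaining 28% of clearance is unaffected.
New clearance relative to baseline: 1.749 + 0.0897 + 0.28 = 2.1187.
AUC ∝ 1/CL: fold-change = 1 / 2.1187 = 0.472.

0.472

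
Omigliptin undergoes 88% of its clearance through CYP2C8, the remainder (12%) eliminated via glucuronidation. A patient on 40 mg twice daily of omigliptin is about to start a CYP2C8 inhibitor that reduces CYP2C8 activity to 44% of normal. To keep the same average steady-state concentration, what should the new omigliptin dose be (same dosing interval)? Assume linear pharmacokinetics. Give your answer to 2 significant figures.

CYP2C8: 0.88 × 0.44 = 0.3872
Other: 0.12 (unchanged)
Relative clearance = 0.3872 + 0.12 = 0.5072.
Css,avg = (dose rate)/CL, so holding Css fixed requires dose ∝ CL: 40 × 0.5072 = 20 mg.

20 mg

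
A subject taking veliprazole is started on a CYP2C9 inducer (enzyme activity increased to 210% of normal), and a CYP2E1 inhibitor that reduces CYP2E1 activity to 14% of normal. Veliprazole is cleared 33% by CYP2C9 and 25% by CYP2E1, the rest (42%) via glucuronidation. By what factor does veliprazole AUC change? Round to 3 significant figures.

CYP2C9: 0.33 × 2.1 = 0.693
CYP2E1: 0.25 × 0.14 = 0.035
Other: 0.42 (unchanged)
CL_new/CL_old = 0.693 + 0.035 + 0.42 = 1.148.
Because AUC varies inversely with clearance, the combined effect is 1 / 1.148 = 0.871.

0.871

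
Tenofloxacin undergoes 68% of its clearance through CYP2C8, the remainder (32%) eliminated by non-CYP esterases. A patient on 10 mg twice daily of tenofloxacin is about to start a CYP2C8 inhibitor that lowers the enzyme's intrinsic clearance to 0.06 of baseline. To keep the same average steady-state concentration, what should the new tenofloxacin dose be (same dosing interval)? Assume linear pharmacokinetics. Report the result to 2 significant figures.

CYP2C8: 0.68 × 0.06 = 0.0408
Other: 0.32 (unchanged)
Relative clearance = 0.0408 + 0.32 = 0.3608.
Exposure is unchanged when dose changes in proportion to clearance. New dose = 10 mg × 0.3608 = 3.6 mg.

3.6 mg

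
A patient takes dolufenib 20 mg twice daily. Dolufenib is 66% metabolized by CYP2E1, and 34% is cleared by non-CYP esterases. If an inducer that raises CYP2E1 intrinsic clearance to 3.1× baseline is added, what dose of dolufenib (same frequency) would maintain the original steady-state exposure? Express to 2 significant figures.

48 mg

The CYP2E1 pathway (66% of clearance) increases to 3.1× activity: 0.66 × 3.1 = 2.046.
The remaining 34% of clearance is unaffected.
CL_new/CL_old = 2.046 + 0.34 = 2.386.
Exposure is unchanged when dose changes in proportion to clearance. New dose = 20 mg × 2.386 = 48 mg.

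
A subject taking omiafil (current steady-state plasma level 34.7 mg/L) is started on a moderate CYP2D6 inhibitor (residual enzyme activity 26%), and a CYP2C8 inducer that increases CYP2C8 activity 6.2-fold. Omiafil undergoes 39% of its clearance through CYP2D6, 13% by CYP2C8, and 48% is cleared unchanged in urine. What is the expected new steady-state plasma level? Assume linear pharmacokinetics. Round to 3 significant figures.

The CYP2D6 pathway (39% of clearance) falls to 0.26× activity: 0.39 × 0.26 = 0.1014.
The CYP2C8 pathway (13% of clearance) increases to 6.2× activity: 0.13 × 6.2 = 0.806.
The remaining 48% of clearance is unaffected.
New clearance relative to baseline: 0.1014 + 0.806 + 0.48 = 1.3874.
New steady-state plasma level = 34.7 / 1.3874 = 25.0 mg/L (concentration scales inversely with clearance).

25.0 mg/L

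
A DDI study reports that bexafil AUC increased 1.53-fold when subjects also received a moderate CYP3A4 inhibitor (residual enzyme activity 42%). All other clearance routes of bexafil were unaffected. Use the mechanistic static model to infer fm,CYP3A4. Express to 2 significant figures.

Let fm be the CYP3A4 fraction. New clearance relative to baseline = fm × 0.42 + (1 − fm).
AUC ratio = 1 / (new CL fraction), so new CL fraction = 1 / 1.53 = 0.6536.
fm × 0.42 + 1 − fm = 0.6536  ⇒  fm × (0.42 − 1) = −0.3464  ⇒  fm = 0.60.

0.60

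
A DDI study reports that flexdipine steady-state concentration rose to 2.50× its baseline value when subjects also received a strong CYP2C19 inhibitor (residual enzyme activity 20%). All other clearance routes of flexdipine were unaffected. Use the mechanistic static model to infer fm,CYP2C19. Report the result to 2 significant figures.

0.75

Let fm be the CYP2C19 fraction. New clearance relative to baseline = fm × 0.2 + (1 − fm).
Steady-state concentration ratio = 1 / (new CL fraction), so new CL fraction = 1 / 2.50 = 0.4.
fm × 0.2 + 1 − fm = 0.4  ⇒  fm × (0.2 − 1) = −0.6  ⇒  fm = 0.75.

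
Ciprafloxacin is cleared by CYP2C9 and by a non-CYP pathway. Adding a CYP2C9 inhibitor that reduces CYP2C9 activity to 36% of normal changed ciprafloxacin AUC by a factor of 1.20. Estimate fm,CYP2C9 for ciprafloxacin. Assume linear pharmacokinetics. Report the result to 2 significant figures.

Call the CYP2C9 fraction fm. After the interaction, CL_new/CL_old = fm × 0.36 + (1 − fm).
AUC ratio = 1 / (new CL fraction), so new CL fraction = 1 / 1.20 = 0.8333.
fm × 0.36 + 1 − fm = 0.8333  ⇒  fm × (0.36 − 1) = −0.1667  ⇒  fm = 0.26.

0.26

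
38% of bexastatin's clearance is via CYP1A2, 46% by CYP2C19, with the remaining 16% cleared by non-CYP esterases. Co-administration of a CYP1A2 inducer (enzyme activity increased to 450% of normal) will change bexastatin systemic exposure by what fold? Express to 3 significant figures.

0.429

The CYP1A2 pathway (38% of clearance) increases to 4.5× activity: 0.38 × 4.5 = 1.71.
CYP2C19 (46%) and the residual 16% are unaffected.
Relative clearance = 1.71 + 0.46 + 0.16 = 2.33.
Since systemic exposure ∝ 1/CL, the ratio is 1 / 2.33 = 0.429.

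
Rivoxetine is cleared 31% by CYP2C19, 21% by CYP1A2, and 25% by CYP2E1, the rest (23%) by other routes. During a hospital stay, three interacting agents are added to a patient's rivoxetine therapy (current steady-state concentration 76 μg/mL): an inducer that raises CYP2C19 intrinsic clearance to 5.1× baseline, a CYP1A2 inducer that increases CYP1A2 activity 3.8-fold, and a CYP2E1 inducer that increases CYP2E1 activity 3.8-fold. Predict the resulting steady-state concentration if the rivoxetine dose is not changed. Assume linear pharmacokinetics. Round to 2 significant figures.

The CYP2C19 pathway (31% of clearance) is boosted to 5.1× activity: 0.31 × 5.1 = 1.581.
The CYP1A2 pathway (21% of clearance) is boosted to 3.8× activity: 0.21 × 3.8 = 0.798.
The CYP2E1 pathway (25% of clearance) rises to 3.8× activity: 0.25 × 3.8 = 0.95.
Non-CYP routes (23%) are unchanged.
Relative clearance = 1.581 + 0.798 + 0.95 + 0.23 = 3.559.
New steady-state concentration = 76 / 3.559 = 21 μg/mL (concentration scales inversely with clearance).

21 μg/mL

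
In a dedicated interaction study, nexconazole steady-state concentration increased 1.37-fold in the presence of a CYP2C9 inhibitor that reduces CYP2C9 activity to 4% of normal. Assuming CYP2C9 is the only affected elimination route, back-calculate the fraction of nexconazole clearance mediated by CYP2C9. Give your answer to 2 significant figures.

CL'/CL = 1 / 1.37 = 0.7299
0.04·fm + (1 − fm) = 0.7299
fm = (0.7299 − 1) / (0.04 − 1) = 0.28

0.28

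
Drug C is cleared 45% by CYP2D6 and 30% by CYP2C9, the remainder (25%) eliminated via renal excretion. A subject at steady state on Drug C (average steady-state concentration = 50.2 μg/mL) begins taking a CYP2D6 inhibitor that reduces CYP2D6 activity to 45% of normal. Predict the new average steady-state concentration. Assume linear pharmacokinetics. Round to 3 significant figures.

66.7 μg/mL

The CYP2D6 pathway (45% of clearance) is reduced to 0.45× activity: 0.45 × 0.45 = 0.2025.
CYP2C9 (30%) and the residual 25% are unaffected.
New clearance relative to baseline: 0.2025 + 0.3 + 0.25 = 0.7525.
New average steady-state concentration = baseline ÷ relative clearance = 50.2 / 0.7525 = 66.7 μg/mL.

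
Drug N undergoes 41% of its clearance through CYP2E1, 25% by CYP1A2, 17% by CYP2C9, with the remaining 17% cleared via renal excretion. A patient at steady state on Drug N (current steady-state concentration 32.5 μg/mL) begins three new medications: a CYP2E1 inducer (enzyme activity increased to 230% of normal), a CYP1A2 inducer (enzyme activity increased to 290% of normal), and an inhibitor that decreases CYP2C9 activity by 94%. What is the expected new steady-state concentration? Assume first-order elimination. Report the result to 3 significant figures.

The CYP2E1 pathway (41% of clearance) increases to 2.3× activity: 0.41 × 2.3 = 0.943.
The CYP1A2 pathway (25% of clearance) rises to 2.9× activity: 0.25 × 2.9 = 0.725.
The CYP2C9 pathway (17% of clearance) is reduced to 0.06× activity: 0.17 × 0.06 = 0.0102.
Non-CYP routes (17%) are unchanged.
Relative clearance = 0.943 + 0.725 + 0.0102 + 0.17 = 1.8482.
New steady-state concentration = 32.5 / 1.8482 = 17.6 μg/mL (concentration scales inversely with clearance).

17.6 μg/mL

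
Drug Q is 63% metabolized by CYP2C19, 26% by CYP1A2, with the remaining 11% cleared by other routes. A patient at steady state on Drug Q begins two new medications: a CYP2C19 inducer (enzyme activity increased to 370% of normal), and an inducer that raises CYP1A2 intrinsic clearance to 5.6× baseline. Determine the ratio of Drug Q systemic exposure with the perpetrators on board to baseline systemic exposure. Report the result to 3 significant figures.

0.257

CYP2C19: 0.63 × 3.7 = 2.331
CYP1A2: 0.26 × 5.6 = 1.456
Other: 0.11 (unchanged)
CL_new/CL_old = 2.331 + 1.456 + 0.11 = 3.897.
Net systemic exposure ratio = 1 / 3.897 = 0.257.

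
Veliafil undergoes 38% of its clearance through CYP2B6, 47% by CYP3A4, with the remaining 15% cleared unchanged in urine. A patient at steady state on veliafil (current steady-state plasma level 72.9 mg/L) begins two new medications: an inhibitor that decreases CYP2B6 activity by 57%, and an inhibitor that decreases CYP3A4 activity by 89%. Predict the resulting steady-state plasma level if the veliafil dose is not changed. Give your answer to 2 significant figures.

The CYP2B6 pathway (38% of clearance) is reduced to 0.43× activity: 0.38 × 0.43 = 0.1634.
The CYP3A4 pathway (47% of clearance) is reduced to 0.11× activity: 0.47 × 0.11 = 0.0517.
The remaining 15% of clearance is unaffected.
CL_new/CL_old = 0.1634 + 0.0517 + 0.15 = 0.3651.
New steady-state plasma level = 72.9 / 0.3651 = 2.0 × 10² mg/L (concentration scales inversely with clearance).

2.0 × 10² mg/L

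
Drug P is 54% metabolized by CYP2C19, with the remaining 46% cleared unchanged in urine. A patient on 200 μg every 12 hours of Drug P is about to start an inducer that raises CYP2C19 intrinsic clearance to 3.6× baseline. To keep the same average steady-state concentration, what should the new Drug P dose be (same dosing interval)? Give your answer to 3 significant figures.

481 μg

CYP2C19: 0.54 × 3.6 = 1.944
Other: 0.46 (unchanged)
CL_new/CL_old = 1.944 + 0.46 = 2.404.
Exposure is unchanged when dose changes in proportion to clearance. New dose = 200 μg × 2.404 = 481 μg.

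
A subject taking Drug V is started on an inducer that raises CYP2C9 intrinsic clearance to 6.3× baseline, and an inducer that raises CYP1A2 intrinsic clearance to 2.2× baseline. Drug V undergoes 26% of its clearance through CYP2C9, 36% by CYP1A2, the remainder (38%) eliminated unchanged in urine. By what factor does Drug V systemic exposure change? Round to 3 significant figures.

0.356

The CYP2C9 pathway (26% of clearance) increases to 6.3× activity: 0.26 × 6.3 = 1.638.
The CYP1A2 pathway (36% of clearance) is boosted to 2.2× activity: 0.36 × 2.2 = 0.792.
Non-CYP routes (38%) are unchanged.
Relative clearance = 1.638 + 0.792 + 0.38 = 2.81.
Systemic exposure ∝ 1/CL: fold-change = 1 / 2.81 = 0.356.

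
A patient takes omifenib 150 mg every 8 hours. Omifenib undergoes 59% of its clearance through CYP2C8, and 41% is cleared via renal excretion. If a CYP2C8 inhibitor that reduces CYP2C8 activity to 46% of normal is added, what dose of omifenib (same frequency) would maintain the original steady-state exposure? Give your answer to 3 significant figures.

102 mg

The CYP2C8 pathway (59% of clearance) drops to 0.46× activity: 0.59 × 0.46 = 0.2714.
The remaining 41% of clearance is unaffected.
Relative clearance = 0.2714 + 0.41 = 0.6814.
Exposure is unchanged when dose changes in proportion to clearance. New dose = 150 mg × 0.6814 = 102 mg.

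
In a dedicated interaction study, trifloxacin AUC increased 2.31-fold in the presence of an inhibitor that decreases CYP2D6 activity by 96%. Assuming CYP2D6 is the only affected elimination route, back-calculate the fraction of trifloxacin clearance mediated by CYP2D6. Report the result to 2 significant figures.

CL'/CL = 1 / 2.31 = 0.4329
0.04·fm + (1 − fm) = 0.4329
fm = (0.4329 − 1) / (0.04 − 1) = 0.59

0.59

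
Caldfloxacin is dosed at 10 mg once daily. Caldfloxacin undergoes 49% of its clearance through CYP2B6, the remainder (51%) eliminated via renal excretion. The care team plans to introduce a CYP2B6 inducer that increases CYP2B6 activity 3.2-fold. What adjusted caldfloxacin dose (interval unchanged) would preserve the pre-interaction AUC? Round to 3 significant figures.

20.8 mg

CYP2B6: 0.49 × 3.2 = 1.568
Other: 0.51 (unchanged)
Relative clearance = 1.568 + 0.51 = 2.078.
Exposure is unchanged when dose changes in proportion to clearance. New dose = 10 mg × 2.078 = 20.8 mg.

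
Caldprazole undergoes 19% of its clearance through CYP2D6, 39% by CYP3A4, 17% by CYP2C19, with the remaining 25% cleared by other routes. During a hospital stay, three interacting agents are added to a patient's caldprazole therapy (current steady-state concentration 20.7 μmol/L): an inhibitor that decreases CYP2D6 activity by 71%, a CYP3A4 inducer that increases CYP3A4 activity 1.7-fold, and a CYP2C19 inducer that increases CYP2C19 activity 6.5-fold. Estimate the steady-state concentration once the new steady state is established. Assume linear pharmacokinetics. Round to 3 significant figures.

CYP2D6: 0.19 × 0.29 = 0.0551
CYP3A4: 0.39 × 1.7 = 0.663
CYP2C19: 0.17 × 6.5 = 1.105
Other: 0.25 (unchanged)
New clearance relative to baseline: 0.0551 + 0.663 + 1.105 + 0.25 = 2.0731.
Steady-state concentration ∝ 1/CL: new value = 20.7 / 2.0731 = 9.99 μmol/L.

9.99 μmol/L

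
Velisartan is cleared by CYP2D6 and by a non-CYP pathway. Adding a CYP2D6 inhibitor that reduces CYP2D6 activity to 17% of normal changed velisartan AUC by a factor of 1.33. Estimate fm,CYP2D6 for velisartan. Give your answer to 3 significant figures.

0.299

Let fm be the CYP2D6 fraction. New clearance relative to baseline = fm × 0.17 + (1 − fm).
AUC ratio = 1 / (new CL fraction), so new CL fraction = 1 / 1.33 = 0.7519.
fm × 0.17 + 1 − fm = 0.7519  ⇒  fm × (0.17 − 1) = −0.2481  ⇒  fm = 0.299.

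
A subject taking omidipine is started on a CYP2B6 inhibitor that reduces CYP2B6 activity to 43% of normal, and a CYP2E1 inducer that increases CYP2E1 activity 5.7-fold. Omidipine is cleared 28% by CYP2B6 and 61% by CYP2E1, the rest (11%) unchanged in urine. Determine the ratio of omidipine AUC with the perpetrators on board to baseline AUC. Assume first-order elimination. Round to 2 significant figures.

0.27

CYP2B6: 0.28 × 0.43 = 0.1204
CYP2E1: 0.61 × 5.7 = 3.477
Other: 0.11 (unchanged)
Relative clearance = 0.1204 + 3.477 + 0.11 = 3.7074.
AUC ∝ 1/CL: fold-change = 1 / 3.7074 = 0.27.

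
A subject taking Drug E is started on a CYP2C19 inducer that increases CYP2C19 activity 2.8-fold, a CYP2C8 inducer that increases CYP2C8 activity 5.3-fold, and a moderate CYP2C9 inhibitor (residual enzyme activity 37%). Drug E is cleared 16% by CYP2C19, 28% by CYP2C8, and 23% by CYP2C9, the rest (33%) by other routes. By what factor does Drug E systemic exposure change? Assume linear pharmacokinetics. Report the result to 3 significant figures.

0.426

The CYP2C19 pathway (16% of clearance) is boosted to 2.8× activity: 0.16 × 2.8 = 0.448.
The CYP2C8 pathway (28% of clearance) rises to 5.3× activity: 0.28 × 5.3 = 1.484.
The CYP2C9 pathway (23% of clearance) is reduced to 0.37× activity: 0.23 × 0.37 = 0.0851.
The remaining 33% of clearance is unaffected.
CL_new/CL_old = 0.448 + 1.484 + 0.0851 + 0.33 = 2.3471.
Because systemic exposure varies inversely with clearance, the combined effect is 1 / 2.3471 = 0.426.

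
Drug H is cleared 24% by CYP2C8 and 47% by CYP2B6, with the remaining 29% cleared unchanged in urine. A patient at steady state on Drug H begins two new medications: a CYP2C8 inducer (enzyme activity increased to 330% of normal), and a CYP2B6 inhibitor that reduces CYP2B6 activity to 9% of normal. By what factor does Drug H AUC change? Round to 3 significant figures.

CYP2C8: 0.24 × 3.3 = 0.792
CYP2B6: 0.47 × 0.09 = 0.0423
Other: 0.29 (unchanged)
Relative clearance = 0.792 + 0.0423 + 0.29 = 1.1243.
AUC ∝ 1/CL: fold-change = 1 / 1.1243 = 0.889.

0.889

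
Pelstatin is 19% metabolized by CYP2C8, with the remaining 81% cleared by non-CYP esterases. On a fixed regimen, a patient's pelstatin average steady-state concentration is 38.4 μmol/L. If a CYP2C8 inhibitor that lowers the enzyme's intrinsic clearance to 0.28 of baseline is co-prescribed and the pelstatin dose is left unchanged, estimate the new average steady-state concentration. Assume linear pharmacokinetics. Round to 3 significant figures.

The CYP2C8 pathway (19% of clearance) falls to 0.28× activity: 0.19 × 0.28 = 0.0532.
Non-CYP routes (81%) are unchanged.
Relative clearance = 0.0532 + 0.81 = 0.8632.
With dosing unchanged, average steady-state concentration scales as 1/CL: 38.4 / 0.8632 = 44.5 μmol/L.

44.5 μmol/L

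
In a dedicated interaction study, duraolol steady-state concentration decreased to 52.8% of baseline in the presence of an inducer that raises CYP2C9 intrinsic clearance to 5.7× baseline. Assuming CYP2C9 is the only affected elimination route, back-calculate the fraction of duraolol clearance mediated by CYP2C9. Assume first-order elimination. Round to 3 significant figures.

Let fm be the CYP2C9 fraction. New clearance relative to baseline = fm × 5.7 + (1 − fm).
Steady-state concentration ratio = 1 / (new CL fraction), so new CL fraction = 1 / 0.528 = 1.894.
fm × 5.7 + 1 − fm = 1.894  ⇒  fm × (5.7 − 1) = 0.8939  ⇒  fm = 0.190.

0.190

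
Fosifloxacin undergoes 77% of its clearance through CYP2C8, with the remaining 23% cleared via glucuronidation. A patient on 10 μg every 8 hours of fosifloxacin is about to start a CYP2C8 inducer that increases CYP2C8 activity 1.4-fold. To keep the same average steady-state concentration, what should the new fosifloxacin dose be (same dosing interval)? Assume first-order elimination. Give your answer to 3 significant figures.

The CYP2C8 pathway (77% of clearance) rises to 1.4× activity: 0.77 × 1.4 = 1.078.
Non-CYP routes (23%) are unchanged.
CL_new/CL_old = 1.078 + 0.23 = 1.308.
To maintain the same steady-state level, dose must scale with clearance: new dose = 10 × 1.308 = 13.1 μg.

13.1 μg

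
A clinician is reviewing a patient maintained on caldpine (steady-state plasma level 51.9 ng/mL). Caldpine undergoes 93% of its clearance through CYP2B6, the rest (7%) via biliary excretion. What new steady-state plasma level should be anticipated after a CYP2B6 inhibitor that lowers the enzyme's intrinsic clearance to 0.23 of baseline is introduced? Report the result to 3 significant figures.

The CYP2B6 pathway (93% of clearance) falls to 0.23× activity: 0.93 × 0.23 = 0.2139.
Non-CYP routes (7%) are unchanged.
CL_new/CL_old = 0.2139 + 0.07 = 0.2839.
Steady-state plasma level ∝ 1/CL, so new value = 51.9 / 0.2839 = 183 ng/mL.

183 ng/mL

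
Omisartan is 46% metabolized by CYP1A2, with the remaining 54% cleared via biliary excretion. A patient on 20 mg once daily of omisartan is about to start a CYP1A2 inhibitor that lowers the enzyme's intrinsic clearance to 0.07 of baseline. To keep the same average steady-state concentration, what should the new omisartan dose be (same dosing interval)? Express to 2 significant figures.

The CYP1A2 pathway (46% of clearance) falls to 0.07× activity: 0.46 × 0.07 = 0.0322.
Non-CYP routes (54%) are unchanged.
CL_new/CL_old = 0.0322 + 0.54 = 0.5722.
To maintain the same steady-state level, dose must scale with clearance: new dose = 20 × 0.5722 = 11 mg.

11 mg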